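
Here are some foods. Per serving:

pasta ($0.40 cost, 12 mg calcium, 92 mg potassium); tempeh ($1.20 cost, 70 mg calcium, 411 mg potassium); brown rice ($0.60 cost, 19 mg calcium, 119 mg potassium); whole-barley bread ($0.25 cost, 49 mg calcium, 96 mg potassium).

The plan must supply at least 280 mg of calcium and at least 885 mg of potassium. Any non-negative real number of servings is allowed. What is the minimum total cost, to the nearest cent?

Check every corner: each single food scaled to meet both minima, and each pair solved so both constraints bind.
pasta only: max(280/12, 885/92) = 23.33 servings → $9.33.
tempeh only: max(280/70, 885/411) = 4 servings → $4.80.
brown rice only: max(280/19, 885/119) = 14.74 servings → $8.84.
whole-barley bread only: max(280/49, 885/96) = 9.219 servings → $2.30.
pasta + tempeh: intersection lies outside the first quadrant.
pasta + brown rice with both targets exact would need a negative amount; discard.
pasta + whole-barley bread with both tight: 4.912 servings and 4.511 servings → $3.09.
tempeh + brown rice: intersection lies outside the first quadrant.
tempeh + whole-barley bread with both tight: 1.228 servings and 3.959 servings → $2.46.
brown rice + whole-barley bread with both tight: 4.114 servings and 4.119 servings → $3.50.
So the least-cost plan costs $2.30.

$2.30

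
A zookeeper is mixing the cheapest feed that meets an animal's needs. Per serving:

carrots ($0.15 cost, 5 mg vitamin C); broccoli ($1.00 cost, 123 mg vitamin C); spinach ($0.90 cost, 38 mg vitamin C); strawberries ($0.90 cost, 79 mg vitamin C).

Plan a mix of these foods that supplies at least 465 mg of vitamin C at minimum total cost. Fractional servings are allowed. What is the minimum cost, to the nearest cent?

Cost per mg of vitamin C: broccoli $0.0081, strawberries $0.0114, spinach $0.0237, carrots $0.0300.
With no serving limits, use only broccoli: 465 mg / 123 mg = 3.78 servings × $1.00 = $3.78.

$3.78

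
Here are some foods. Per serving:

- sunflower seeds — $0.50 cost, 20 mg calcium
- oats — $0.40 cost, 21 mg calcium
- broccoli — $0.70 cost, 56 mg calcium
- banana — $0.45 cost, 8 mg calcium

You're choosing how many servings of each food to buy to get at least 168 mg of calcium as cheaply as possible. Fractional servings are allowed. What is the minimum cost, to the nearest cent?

$2.10

Cost per mg of calcium: broccoli $0.0125, oats $0.0190, sunflower seeds $0.0250, banana $0.0563.
With no serving limits, use only broccoli: 168 mg / 56 mg = 3 servings × $0.70 = $2.10.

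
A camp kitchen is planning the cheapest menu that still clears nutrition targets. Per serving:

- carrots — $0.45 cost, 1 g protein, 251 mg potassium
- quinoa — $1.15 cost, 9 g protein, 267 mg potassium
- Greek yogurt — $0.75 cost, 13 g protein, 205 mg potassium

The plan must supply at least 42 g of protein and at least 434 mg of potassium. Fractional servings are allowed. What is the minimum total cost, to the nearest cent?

$2.42

The cheapest plan sits at a corner of the feasible region — with two constraints it uses at most two foods.
carrots only: max(42/1, 434/251) = 42 servings → $18.90.
quinoa only: max(42/9, 434/267) = 4.667 servings → $5.37.
Greek yogurt only: max(42/13, 434/205) = 3.231 servings → $2.42.
carrots + quinoa: intersection lies outside the first quadrant.
carrots + Greek yogurt: the both-tight solution has a negative serving — not a feasible corner.
quinoa + Greek yogurt: the both-tight solution has a negative serving — not a feasible corner.
So the least-cost plan costs $2.42.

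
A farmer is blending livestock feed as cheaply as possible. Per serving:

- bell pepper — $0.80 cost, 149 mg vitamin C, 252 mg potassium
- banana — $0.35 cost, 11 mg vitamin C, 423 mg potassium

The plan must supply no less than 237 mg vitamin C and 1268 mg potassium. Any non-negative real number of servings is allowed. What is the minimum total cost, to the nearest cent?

The cheapest plan sits at a corner of the feasible region — with two constraints it uses at most two foods.
bell pepper only: max(237/149, 1268/252) = 5.032 servings → $4.03.
banana only: max(237/11, 1268/423) = 21.55 servings → $7.54.
bell pepper + banana with both tight: 1.432 servings and 2.144 servings → $1.90.
So the least-cost plan costs $1.90.

$1.90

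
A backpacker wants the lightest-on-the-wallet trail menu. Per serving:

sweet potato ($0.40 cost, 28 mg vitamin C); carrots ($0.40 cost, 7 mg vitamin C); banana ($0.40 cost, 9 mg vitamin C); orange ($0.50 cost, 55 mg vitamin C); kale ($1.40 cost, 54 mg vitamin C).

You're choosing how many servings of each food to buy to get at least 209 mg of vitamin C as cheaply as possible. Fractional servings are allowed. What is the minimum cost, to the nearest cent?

$1.90

Cost per mg of vitamin C: orange $0.0091, sweet potato $0.0143, kale $0.0259, banana $0.0444, carrots $0.0571.
With no serving limits, use only orange: 209 mg / 55 mg = 3.8 servings × $0.50 = $1.90.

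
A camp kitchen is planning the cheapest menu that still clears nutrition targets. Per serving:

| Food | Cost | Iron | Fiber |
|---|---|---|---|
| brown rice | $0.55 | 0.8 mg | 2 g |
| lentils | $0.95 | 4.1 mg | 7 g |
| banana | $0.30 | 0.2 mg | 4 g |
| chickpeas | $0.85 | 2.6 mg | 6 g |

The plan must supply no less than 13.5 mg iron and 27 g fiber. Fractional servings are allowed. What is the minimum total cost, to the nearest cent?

$3.40

At the optimum either one food covers both requirements or two foods hit both targets exactly; no other combination can be cheaper.
brown rice only: max(13.5/0.8, 27/2) = 16.88 servings → $9.28.
lentils only: max(13.5/4.1, 27/7) = 3.857 servings → $3.66.
banana only: max(13.5/0.2, 27/4) = 67.5 servings → $20.25.
chickpeas only: max(13.5/2.6, 27/6) = 5.192 servings → $4.41.
brown rice + lentils with both tight: 6.231 servings and 2.077 servings → $5.40.
brown rice + banana: the both-tight solution has a negative serving — not a feasible corner.
brown rice + chickpeas: the both-tight solution has a negative serving — not a feasible corner.
lentils + banana with both tight: 3.24 servings and 1.08 servings → $3.40.
lentils + chickpeas with both tight: 1.688 servings and 2.531 servings → $3.75.
banana + chickpeas: the both-tight solution has a negative serving — not a feasible corner.
The minimum over all feasible corners is $3.40.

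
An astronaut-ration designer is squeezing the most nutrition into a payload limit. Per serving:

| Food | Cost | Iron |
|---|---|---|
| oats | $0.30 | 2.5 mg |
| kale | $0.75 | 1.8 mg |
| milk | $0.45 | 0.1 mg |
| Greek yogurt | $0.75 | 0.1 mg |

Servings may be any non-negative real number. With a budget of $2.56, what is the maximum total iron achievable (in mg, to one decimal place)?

Iron per dollar: oats 8.333, kale 2.4, milk 0.2222, Greek yogurt 0.1333.
With no serving limits, spend the whole cost allowance on oats: $2.56 / $0.30 × 2.5 mg = 21.3 mg.

21.3 mg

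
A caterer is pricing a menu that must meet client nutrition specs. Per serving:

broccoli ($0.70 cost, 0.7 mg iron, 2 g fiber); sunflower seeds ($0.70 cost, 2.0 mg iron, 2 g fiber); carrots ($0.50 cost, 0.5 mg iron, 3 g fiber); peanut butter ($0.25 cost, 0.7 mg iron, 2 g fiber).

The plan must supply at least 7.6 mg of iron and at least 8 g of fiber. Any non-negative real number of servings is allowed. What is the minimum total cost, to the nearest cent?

$2.66

At the optimum either one food covers both requirements or two foods hit both targets exactly; no other combination can be cheaper.
broccoli only: max(7.6/0.7, 8/2) = 10.86 servings → $7.60.
sunflower seeds only: max(7.6/2.0, 8/2) = 4 servings → $2.80.
carrots only: max(7.6/0.5, 8/3) = 15.2 servings → $7.60.
peanut butter only: max(7.6/0.7, 8/2) = 10.86 servings → $2.71.
broccoli + sunflower seeds with both tight: 0.3077 servings and 3.692 servings → $2.80.
broccoli + carrots: intersection lies outside the first quadrant.
broccoli + peanut butter (both tight): parallel constraints — no distinct corner.
sunflower seeds + carrots with both tight: 3.76 servings and 0.16 servings → $2.71.
sunflower seeds + peanut butter with both tight: 3.692 servings and 0.3077 servings → $2.66.
carrots + peanut butter with both targets exact would need a negative amount; discard.
The minimum over all feasible corners is $2.66.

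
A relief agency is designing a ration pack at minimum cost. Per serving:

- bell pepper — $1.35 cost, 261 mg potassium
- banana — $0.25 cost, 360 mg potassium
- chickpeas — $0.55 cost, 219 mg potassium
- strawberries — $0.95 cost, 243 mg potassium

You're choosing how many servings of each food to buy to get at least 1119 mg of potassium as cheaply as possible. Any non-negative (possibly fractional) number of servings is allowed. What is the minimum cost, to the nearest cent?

Cost per mg of potassium: banana $0.0007, chickpeas $0.0025, strawberries $0.0039, bell pepper $0.0052.
With no serving limits, use only banana: 1119 mg / 360 mg = 3.108 servings × $0.25 = $0.78.

$0.78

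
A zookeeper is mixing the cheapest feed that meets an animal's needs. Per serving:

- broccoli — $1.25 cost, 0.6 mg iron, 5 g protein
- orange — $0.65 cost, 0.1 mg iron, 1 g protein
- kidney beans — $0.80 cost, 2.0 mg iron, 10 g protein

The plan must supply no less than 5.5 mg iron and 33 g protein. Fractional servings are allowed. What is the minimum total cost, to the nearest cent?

$2.64

An LP optimum is at a vertex; with two nutrient constraints at most two foods are used. Check each candidate.
broccoli only: max(5.5/0.6, 33/5) = 9.167 servings → $11.46.
orange only: max(5.5/0.1, 33/1) = 55 servings → $35.75.
kidney beans only: max(5.5/2.0, 33/10) = 3.3 servings → $2.64.
broccoli + orange with both targets exact would need a negative amount; discard.
broccoli + kidney beans with both tight: 2.75 servings and 1.925 servings → $4.98.
orange + kidney beans with both tight: 11 servings and 2.2 servings → $8.91.
So the least-cost plan costs $2.64.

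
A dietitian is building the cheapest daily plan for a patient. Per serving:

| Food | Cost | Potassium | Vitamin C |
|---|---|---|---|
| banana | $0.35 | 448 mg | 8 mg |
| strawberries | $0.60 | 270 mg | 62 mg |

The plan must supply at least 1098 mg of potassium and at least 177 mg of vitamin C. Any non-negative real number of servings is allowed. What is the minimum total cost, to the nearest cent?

$1.93

With two linear requirements the optimum uses one or two foods; enumerate the corners.
banana only: max(1098/448, 177/8) = 22.12 servings → $7.74.
strawberries only: max(1098/270, 177/62) = 4.067 servings → $2.44.
banana + strawberries with both tight: 0.7919 servings and 2.753 servings → $1.93.
So the least-cost plan costs $1.93.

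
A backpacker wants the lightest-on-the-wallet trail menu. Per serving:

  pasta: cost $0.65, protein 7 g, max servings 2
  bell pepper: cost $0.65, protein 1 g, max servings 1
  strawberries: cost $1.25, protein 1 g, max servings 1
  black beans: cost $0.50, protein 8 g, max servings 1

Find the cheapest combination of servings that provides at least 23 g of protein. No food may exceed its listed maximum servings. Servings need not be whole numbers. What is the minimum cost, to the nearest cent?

$2.45

Cost per g of protein: black beans $0.0625, pasta $0.0929, bell pepper $0.6500, strawberries $1.2500.
Take 1 serving of black beans: +8.0 g protein for $0.50 (total $0.50, still need 15.0 g).
Take 2 servings of pasta: +14.0 g protein for $1.30 (total $1.80, still need 1.0 g).
Take 1 serving of bell pepper: +1.0 g protein for $0.65 (total $2.45, still need 0.0 g).
Filling from the cheapest source first is optimal under one linear minimum: $2.45.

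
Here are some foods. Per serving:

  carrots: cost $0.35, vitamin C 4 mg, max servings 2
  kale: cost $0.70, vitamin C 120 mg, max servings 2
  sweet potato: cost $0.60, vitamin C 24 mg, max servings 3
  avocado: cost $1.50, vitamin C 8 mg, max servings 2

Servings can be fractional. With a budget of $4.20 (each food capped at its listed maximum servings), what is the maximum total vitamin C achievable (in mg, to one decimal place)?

321.6 mg

Vitamin C per dollar: kale 171.4, sweet potato 40, carrots 11.43, avocado 5.333.
Take 2 servings of kale: spends $1.40, +240.0 mg vitamin C (running total 240.0 mg).
Take 3 servings of sweet potato: spends $1.80, +72.0 mg vitamin C (running total 312.0 mg).
Take 2 servings of carrots: spends $0.70, +8.0 mg vitamin C (running total 320.0 mg).
Take 0.2 servings of avocado: spends $0.30, +1.6 mg vitamin C (running total 321.6 mg).
Filling greedily by vitamin C-per-dollar is optimal for one linear limit, giving 321.6 mg.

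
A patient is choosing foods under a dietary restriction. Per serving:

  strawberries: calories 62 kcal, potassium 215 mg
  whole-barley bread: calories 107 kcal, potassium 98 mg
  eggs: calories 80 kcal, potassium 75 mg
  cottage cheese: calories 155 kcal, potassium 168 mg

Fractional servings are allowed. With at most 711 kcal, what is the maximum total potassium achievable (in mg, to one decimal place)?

2465.6 mg

Potassium per kcal: strawberries 3.468, cottage cheese 1.084, eggs 0.9375, whole-barley bread 0.9159.
With no serving limits, spend the whole calories allowance on strawberries: 711 kcal / 62 kcal × 215 mg = 2465.6 mg.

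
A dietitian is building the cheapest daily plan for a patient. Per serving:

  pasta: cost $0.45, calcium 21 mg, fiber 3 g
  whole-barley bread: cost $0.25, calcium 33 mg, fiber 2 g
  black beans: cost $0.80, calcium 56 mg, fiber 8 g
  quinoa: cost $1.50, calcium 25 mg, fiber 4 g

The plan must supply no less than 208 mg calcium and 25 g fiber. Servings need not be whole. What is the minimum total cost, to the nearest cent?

Two binding constraints pin down two serving amounts, so the optimal mix uses at most two foods. The candidates are each food alone (scaled to the tighter of calcium/fiber) and each pair with both constraints tight.
pasta only: max(208/21, 25/3) = 9.905 servings → $4.46.
whole-barley bread only: max(208/33, 25/2) = 12.5 servings → $3.12.
black beans only: max(208/56, 25/8) = 3.714 servings → $2.97.
quinoa only: max(208/25, 25/4) = 8.32 servings → $12.48.
pasta + whole-barley bread with both tight: 7.175 servings and 1.737 servings → $3.66.
pasta + black beans (both tight): parallel constraints — no distinct corner.
pasta + quinoa: the both-tight solution has a negative serving — not a feasible corner.
whole-barley bread + black beans with both tight: 1.737 servings and 2.691 servings → $2.59.
whole-barley bread + quinoa with both tight: 2.524 servings and 4.988 servings → $8.11.
black beans + quinoa: intersection lies outside the first quadrant.
Cheapest feasible corner: $2.59.

$2.59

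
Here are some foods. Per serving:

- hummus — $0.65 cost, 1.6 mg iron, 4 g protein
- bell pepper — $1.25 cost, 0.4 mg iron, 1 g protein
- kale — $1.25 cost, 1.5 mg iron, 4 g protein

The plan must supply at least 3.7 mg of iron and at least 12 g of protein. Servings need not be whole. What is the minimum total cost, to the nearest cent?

Check every corner: each single food scaled to meet both minima, and each pair solved so both constraints bind.
hummus only: max(3.7/1.6, 12/4) = 3 servings → $1.95.
bell pepper only: max(3.7/0.4, 12/1) = 12 servings → $15.00.
kale only: max(3.7/1.5, 12/4) = 3 servings → $3.75.
hummus + bell pepper (both tight): parallel constraints — no distinct corner.
hummus + kale: intersection lies outside the first quadrant.
bell pepper + kale: intersection lies outside the first quadrant.
Cheapest feasible corner: $1.95.

$1.95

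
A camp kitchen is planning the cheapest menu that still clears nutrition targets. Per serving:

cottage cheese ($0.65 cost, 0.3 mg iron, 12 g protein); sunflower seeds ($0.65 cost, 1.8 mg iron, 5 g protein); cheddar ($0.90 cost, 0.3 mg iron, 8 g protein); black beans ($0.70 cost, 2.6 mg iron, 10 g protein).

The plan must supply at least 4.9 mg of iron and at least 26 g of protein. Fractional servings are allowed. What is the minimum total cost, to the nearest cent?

$1.69

An LP optimum is at a vertex; with two nutrient constraints at most two foods are used. Check each candidate.
cottage cheese only: max(4.9/0.3, 26/12) = 16.33 servings → $10.62.
sunflower seeds only: max(4.9/1.8, 26/5) = 5.2 servings → $3.38.
cheddar only: max(4.9/0.3, 26/8) = 16.33 servings → $14.70.
black beans only: max(4.9/2.6, 26/10) = 2.6 servings → $1.82.
cottage cheese + sunflower seeds with both tight: 1.109 servings and 2.537 servings → $2.37.
cottage cheese + cheddar with both targets exact would need a negative amount; discard.
cottage cheese + black beans with both tight: 0.6596 servings and 1.809 servings → $1.69.
sunflower seeds + cheddar with both tight: 2.434 servings and 1.729 servings → $3.14.
sunflower seeds + black beans: the both-tight solution has a negative serving — not a feasible corner.
cheddar + black beans with both tight: 1.045 servings and 1.764 servings → $2.18.
So the least-cost plan costs $1.69.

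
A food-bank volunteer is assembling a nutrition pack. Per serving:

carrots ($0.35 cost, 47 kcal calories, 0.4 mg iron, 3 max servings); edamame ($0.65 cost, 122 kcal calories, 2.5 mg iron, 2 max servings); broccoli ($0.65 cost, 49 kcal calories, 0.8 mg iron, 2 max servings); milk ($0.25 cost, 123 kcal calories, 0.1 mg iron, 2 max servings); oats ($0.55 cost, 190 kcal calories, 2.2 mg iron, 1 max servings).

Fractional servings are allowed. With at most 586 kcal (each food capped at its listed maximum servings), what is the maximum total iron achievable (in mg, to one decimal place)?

Iron per kcal: edamame 0.02049, broccoli 0.01633, oats 0.01158, carrots 0.008511, milk 0.000813.
Take 2 servings of edamame: uses 244 kcal, +5.0 mg iron (running total 5.0 mg).
Take 2 servings of broccoli: uses 98 kcal, +1.6 mg iron (running total 6.6 mg).
Take 1 serving of oats: uses 190 kcal, +2.2 mg iron (running total 8.8 mg).
Take 1.149 servings of carrots: uses 54 kcal, +0.5 mg iron (running total 9.3 mg).
Greedy by best ratio exhausts the calories allowance optimally: 9.3 mg.

9.3 mg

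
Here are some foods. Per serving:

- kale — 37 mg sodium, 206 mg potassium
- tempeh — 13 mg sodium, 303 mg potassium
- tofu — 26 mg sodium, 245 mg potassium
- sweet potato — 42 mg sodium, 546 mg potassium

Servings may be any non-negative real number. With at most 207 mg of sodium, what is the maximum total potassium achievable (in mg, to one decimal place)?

4824.7 mg

Potassium per mg sodium: tempeh 23.31, sweet potato 13, tofu 9.423, kale 5.568.
With no serving limits, spend the whole sodium allowance on tempeh: 207 mg / 13 mg × 303 mg = 4824.7 mg.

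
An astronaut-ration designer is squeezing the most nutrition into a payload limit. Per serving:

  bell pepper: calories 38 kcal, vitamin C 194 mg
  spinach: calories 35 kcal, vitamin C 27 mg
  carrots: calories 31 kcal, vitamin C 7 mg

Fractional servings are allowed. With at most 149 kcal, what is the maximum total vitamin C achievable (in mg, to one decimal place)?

Vitamin C per kcal: bell pepper 5.105, spinach 0.7714, carrots 0.2258.
With no serving limits, spend the whole calories allowance on bell pepper: 149 kcal / 38 kcal × 194 mg = 760.7 mg.

760.7 mg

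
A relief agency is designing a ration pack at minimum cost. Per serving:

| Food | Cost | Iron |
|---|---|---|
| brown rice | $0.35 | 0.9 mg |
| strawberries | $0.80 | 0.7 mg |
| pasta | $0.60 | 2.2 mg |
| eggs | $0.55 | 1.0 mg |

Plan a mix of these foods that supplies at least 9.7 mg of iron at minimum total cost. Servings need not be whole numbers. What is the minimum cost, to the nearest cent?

$2.65

Cost per mg of iron: pasta $0.2727, brown rice $0.3889, eggs $0.5500, strawberries $1.1429.
With no serving limits, use only pasta: 9.7 mg / 2.2 mg = 4.409 servings × $0.60 = $2.65.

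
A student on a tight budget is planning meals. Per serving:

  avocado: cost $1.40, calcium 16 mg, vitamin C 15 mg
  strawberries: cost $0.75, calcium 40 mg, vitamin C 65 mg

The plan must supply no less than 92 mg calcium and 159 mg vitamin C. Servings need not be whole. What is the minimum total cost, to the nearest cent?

$1.83

avocado only: max(92/16, 159/15) = 10.6 servings → $14.84.
strawberries only: max(92/40, 159/65) = 2.446 servings → $1.83.
avocado + strawberries: intersection lies outside the first quadrant.
Cheapest feasible corner: $1.83.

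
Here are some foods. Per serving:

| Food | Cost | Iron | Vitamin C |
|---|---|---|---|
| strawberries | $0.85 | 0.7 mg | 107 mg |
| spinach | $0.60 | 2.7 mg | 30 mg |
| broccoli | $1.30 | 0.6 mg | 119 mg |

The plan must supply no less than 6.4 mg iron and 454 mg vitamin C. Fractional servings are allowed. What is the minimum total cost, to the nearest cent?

$4.10

An LP optimum is at a vertex; with two nutrient constraints at most two foods are used. Check each candidate.
strawberries only: max(6.4/0.7, 454/107) = 9.143 servings → $7.77.
spinach only: max(6.4/2.7, 454/30) = 15.13 servings → $9.08.
broccoli only: max(6.4/0.6, 454/119) = 10.67 servings → $13.87.
strawberries + spinach with both tight: 3.859 servings and 1.37 servings → $4.10.
strawberries + broccoli: intersection lies outside the first quadrant.
spinach + broccoli with both tight: 1.613 servings and 3.409 servings → $5.40.
Cheapest feasible corner: $4.10.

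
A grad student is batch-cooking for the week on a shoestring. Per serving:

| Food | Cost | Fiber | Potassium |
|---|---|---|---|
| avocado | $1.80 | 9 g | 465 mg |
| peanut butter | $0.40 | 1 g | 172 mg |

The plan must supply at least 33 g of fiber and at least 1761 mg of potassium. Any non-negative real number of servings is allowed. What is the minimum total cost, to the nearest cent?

Two binding constraints pin down two serving amounts, so the optimal mix uses at most two foods. The candidates are each food alone (scaled to the tighter of fiber/potassium) and each pair with both constraints tight.
avocado only: max(33/9, 1761/465) = 3.787 servings → $6.82.
peanut butter only: max(33/1, 1761/172) = 33 servings → $13.20.
avocado + peanut butter with both tight: 3.615 servings and 0.4654 servings → $6.69.
The minimum over all feasible corners is $6.69.

$6.69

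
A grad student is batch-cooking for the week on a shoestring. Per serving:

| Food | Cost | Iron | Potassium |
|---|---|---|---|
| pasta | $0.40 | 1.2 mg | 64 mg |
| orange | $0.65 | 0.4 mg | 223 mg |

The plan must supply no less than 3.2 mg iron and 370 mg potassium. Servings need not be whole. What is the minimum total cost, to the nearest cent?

$1.58

At the optimum either one food covers both requirements or two foods hit both targets exactly; no other combination can be cheaper.
pasta only: max(3.2/1.2, 370/64) = 5.781 servings → $2.31.
orange only: max(3.2/0.4, 370/223) = 8 servings → $5.20.
pasta + orange with both tight: 2.337 servings and 0.9884 servings → $1.58.
The minimum over all feasible corners is $1.58.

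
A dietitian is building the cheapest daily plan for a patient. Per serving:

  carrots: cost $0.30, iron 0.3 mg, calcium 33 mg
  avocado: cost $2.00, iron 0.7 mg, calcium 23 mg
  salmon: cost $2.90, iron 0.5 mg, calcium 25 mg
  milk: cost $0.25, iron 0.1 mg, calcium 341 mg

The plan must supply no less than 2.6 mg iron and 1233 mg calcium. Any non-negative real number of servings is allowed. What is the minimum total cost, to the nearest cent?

Compare the cost at each extreme point of the feasible region.
carrots only: max(2.6/0.3, 1233/33) = 37.36 servings → $11.21.
avocado only: max(2.6/0.7, 1233/23) = 53.61 servings → $107.22.
salmon only: max(2.6/0.5, 1233/25) = 49.32 servings → $143.03.
milk only: max(2.6/0.1, 1233/341) = 26 servings → $6.50.
carrots + avocado: intersection lies outside the first quadrant.
carrots + salmon: intersection lies outside the first quadrant.
carrots + milk with both tight: 7.71 servings and 2.87 servings → $3.03.
avocado + salmon with both targets exact would need a negative amount; discard.
avocado + milk with both tight: 3.229 servings and 3.398 servings → $7.31.
salmon + milk with both tight: 4.543 servings and 3.283 servings → $14.00.
The minimum over all feasible corners is $3.03.

$3.03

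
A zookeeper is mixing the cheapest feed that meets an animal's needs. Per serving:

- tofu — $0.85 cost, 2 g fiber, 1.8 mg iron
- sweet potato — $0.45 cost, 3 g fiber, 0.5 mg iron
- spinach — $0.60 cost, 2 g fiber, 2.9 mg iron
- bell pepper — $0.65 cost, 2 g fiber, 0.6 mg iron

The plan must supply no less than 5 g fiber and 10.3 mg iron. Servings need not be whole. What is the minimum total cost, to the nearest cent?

$2.13

At the optimum either one food covers both requirements or two foods hit both targets exactly; no other combination can be cheaper.
tofu only: max(5/2, 10.3/1.8) = 5.722 servings → $4.86.
sweet potato only: max(5/3, 10.3/0.5) = 20.6 servings → $9.27.
spinach only: max(5/2, 10.3/2.9) = 3.552 servings → $2.13.
bell pepper only: max(5/2, 10.3/0.6) = 17.17 servings → $11.16.
tofu + sweet potato: the both-tight solution has a negative serving — not a feasible corner.
tofu + spinach: intersection lies outside the first quadrant.
tofu + bell pepper: intersection lies outside the first quadrant.
sweet potato + spinach with both targets exact would need a negative amount; discard.
sweet potato + bell pepper: intersection lies outside the first quadrant.
spinach + bell pepper: intersection lies outside the first quadrant.
So the least-cost plan costs $2.13.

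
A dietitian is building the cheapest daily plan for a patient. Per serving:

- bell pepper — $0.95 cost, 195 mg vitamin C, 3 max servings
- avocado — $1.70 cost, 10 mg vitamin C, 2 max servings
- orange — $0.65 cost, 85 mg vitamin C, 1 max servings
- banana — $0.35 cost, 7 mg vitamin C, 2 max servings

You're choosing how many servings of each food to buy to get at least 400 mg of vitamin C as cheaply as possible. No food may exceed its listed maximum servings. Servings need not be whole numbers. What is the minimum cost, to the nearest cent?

$1.95

Cost per mg of vitamin C: bell pepper $0.0049, orange $0.0076, banana $0.0500, avocado $0.1700.
Take 2.051 servings of bell pepper: +400.0 mg vitamin C for $1.95 (total $1.95, still need 0.0 mg).
Greedy by cheapest-per-mg is optimal for a single linear constraint, so the minimum cost is $1.95.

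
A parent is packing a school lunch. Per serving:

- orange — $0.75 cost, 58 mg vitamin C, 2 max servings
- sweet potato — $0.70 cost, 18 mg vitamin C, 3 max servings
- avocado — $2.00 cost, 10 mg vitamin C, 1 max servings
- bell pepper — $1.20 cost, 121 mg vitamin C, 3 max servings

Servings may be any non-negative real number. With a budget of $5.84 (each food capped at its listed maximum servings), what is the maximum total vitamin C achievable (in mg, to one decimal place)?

498.0 mg

Vitamin C per dollar: bell pepper 100.8, orange 77.33, sweet potato 25.71, avocado 5.
Take 3 servings of bell pepper: spends $3.60, +363.0 mg vitamin C (running total 363.0 mg).
Take 2 servings of orange: spends $1.50, +116.0 mg vitamin C (running total 479.0 mg).
Take 1.057 servings of sweet potato: spends $0.74, +19.0 mg vitamin C (running total 498.0 mg).
Greedy by best ratio exhausts the cost allowance optimally: 498.0 mg.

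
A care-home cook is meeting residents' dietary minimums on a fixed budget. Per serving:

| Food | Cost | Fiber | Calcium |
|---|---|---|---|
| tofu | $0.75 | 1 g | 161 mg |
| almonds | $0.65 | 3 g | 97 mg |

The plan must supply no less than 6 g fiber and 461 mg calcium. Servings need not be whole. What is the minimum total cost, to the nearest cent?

$2.41

Check every corner: each single food scaled to meet both minima, and each pair solved so both constraints bind.
tofu only: max(6/1, 461/161) = 6 servings → $4.50.
almonds only: max(6/3, 461/97) = 4.753 servings → $3.09.
tofu + almonds with both tight: 2.075 servings and 1.308 servings → $2.41.
The minimum over all feasible corners is $2.41.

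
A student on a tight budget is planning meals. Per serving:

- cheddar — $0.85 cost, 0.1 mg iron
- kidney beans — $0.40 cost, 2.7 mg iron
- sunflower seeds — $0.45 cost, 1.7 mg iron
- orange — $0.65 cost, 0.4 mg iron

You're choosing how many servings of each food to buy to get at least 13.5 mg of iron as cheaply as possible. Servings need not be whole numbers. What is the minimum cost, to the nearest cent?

$2.00

Cost per mg of iron: kidney beans $0.1481, sunflower seeds $0.2647, orange $1.6250, cheddar $8.5000.
With no serving limits, use only kidney beans: 13.5 mg / 2.7 mg = 5 servings × $0.40 = $2.00.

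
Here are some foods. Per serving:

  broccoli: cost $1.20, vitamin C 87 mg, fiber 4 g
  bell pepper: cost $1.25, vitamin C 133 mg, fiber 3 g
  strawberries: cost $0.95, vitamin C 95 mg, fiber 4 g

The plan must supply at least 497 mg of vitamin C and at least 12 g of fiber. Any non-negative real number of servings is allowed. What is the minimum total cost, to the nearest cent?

$4.70

The cheapest plan sits at a corner of the feasible region — with two constraints it uses at most two foods.
broccoli only: max(497/87, 12/4) = 5.713 servings → $6.86.
bell pepper only: max(497/133, 12/3) = 4 servings → $5.00.
strawberries only: max(497/95, 12/4) = 5.232 servings → $4.97.
broccoli + bell pepper with both tight: 0.3875 servings and 3.483 servings → $4.82.
broccoli + strawberries: intersection lies outside the first quadrant.
bell pepper + strawberries with both tight: 3.433 servings and 0.4251 servings → $4.70.
The minimum over all feasible corners is $4.70.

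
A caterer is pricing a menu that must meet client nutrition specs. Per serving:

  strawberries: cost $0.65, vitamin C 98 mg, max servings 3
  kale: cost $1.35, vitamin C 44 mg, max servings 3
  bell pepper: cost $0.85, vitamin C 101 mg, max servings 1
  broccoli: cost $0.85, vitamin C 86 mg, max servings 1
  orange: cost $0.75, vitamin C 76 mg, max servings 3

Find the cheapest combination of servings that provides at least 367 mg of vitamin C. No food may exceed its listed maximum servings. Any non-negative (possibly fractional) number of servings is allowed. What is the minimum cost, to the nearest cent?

Cost per mg of vitamin C: strawberries $0.0066, bell pepper $0.0084, orange $0.0099, broccoli $0.0099, kale $0.0307.
Take 3 servings of strawberries: +294.0 mg vitamin C for $1.95 (total $1.95, still need 73.0 mg).
Take 0.7228 servings of bell pepper: +73.0 mg vitamin C for $0.61 (total $2.56, still need 0.0 mg).
Greedy by cheapest-per-mg is optimal for a single linear constraint, so the minimum cost is $2.56.

$2.56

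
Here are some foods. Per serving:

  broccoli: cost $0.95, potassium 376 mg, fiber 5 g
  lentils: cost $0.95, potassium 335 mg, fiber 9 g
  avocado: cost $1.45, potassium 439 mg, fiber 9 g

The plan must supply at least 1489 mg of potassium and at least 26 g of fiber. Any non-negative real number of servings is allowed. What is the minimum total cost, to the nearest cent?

Minimising a linear cost over {potassium ≥ 1489, fiber ≥ 26, servings ≥ 0} — the optimum is at a vertex, using one or two foods.
broccoli only: max(1489/376, 26/5) = 5.2 servings → $4.94.
lentils only: max(1489/335, 26/9) = 4.445 servings → $4.22.
avocado only: max(1489/439, 26/9) = 3.392 servings → $4.92.
broccoli + lentils with both tight: 2.745 servings and 1.364 servings → $3.90.
broccoli + avocado with both tight: 1.671 servings and 1.96 servings → $4.43.
lentils + avocado: the both-tight solution has a negative serving — not a feasible corner.
Cheapest feasible corner: $3.90.

$3.90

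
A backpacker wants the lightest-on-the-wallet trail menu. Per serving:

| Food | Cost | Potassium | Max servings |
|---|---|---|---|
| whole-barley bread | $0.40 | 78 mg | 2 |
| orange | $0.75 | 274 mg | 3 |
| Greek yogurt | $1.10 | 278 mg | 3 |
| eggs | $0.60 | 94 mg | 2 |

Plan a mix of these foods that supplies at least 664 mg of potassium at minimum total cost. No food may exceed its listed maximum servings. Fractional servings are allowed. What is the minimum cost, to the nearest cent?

$1.82

Cost per mg of potassium: orange $0.0027, Greek yogurt $0.0040, whole-barley bread $0.0051, eggs $0.0064.
Take 2.423 servings of orange: +664.0 mg potassium for $1.82 (total $1.82, still need 0.0 mg).
Filling from the cheapest source first is optimal under one linear minimum: $1.82.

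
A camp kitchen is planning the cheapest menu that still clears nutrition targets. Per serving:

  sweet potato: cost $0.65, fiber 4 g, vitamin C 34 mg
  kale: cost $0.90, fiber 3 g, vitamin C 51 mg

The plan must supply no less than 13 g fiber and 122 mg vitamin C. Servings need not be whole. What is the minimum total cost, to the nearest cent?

$2.30

sweet potato only: max(13/4, 122/34) = 3.588 servings → $2.33.
kale only: max(13/3, 122/51) = 4.333 servings → $3.90.
sweet potato + kale with both tight: 2.912 servings and 0.451 servings → $2.30.
The minimum over all feasible corners is $2.30.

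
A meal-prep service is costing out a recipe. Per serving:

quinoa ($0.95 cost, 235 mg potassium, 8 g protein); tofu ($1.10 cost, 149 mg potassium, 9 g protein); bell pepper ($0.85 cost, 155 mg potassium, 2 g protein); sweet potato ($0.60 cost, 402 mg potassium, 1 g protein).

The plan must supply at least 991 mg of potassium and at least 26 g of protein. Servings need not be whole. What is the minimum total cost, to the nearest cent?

Minimising a linear cost over {potassium ≥ 991, protein ≥ 26, servings ≥ 0} — the optimum is at a vertex, using one or two foods.
quinoa only: max(991/235, 26/8) = 4.217 servings → $4.01.
tofu only: max(991/149, 26/9) = 6.651 servings → $7.32.
bell pepper only: max(991/155, 26/2) = 13 servings → $11.05.
sweet potato only: max(991/402, 26/1) = 26 servings → $15.60.
quinoa + tofu: intersection lies outside the first quadrant.
quinoa + bell pepper with both tight: 2.66 servings and 2.361 servings → $4.53.
quinoa + sweet potato with both tight: 3.174 servings and 0.6099 servings → $3.38.
tofu + bell pepper with both tight: 1.867 servings and 4.599 servings → $5.96.
tofu + sweet potato with both tight: 2.727 servings and 1.454 servings → $3.87.
bell pepper + sweet potato: intersection lies outside the first quadrant.
The minimum over all feasible corners is $3.38.

$3.38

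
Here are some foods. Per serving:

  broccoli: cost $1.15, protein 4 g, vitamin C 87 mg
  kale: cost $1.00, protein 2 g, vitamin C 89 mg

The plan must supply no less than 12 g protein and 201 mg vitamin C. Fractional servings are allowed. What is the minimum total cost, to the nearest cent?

Two binding constraints pin down two serving amounts, so the optimal mix uses at most two foods. The candidates are each food alone (scaled to the tighter of protein/vitamin C) and each pair with both constraints tight.
broccoli only: max(12/4, 201/87) = 3 servings → $3.45.
kale only: max(12/2, 201/89) = 6 servings → $6.00.
broccoli + kale: intersection lies outside the first quadrant.
Cheapest feasible corner: $3.45.

$3.45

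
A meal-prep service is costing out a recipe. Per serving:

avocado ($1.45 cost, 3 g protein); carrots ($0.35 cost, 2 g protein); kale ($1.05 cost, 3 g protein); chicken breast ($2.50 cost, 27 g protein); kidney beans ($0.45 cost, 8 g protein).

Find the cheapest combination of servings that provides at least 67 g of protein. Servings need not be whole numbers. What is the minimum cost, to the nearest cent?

$3.77

Cost per g of protein: kidney beans $0.0563, chicken breast $0.0926, carrots $0.1750, kale $0.3500, avocado $0.4833.
With no serving limits, use only kidney beans: 67 g / 8 g = 8.375 servings × $0.45 = $3.77.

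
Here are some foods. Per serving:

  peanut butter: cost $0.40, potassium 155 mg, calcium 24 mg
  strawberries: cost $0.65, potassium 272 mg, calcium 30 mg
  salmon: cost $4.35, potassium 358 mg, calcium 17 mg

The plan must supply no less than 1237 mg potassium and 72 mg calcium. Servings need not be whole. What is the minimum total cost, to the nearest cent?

$2.96

Two binding constraints pin down two serving amounts, so the optimal mix uses at most two foods. The candidates are each food alone (scaled to the tighter of potassium/calcium) and each pair with both constraints tight.
peanut butter only: max(1237/155, 72/24) = 7.981 servings → $3.19.
strawberries only: max(1237/272, 72/30) = 4.548 servings → $2.96.
salmon only: max(1237/358, 72/17) = 4.235 servings → $18.42.
peanut butter + strawberries: intersection lies outside the first quadrant.
peanut butter + salmon with both tight: 0.7969 servings and 3.11 servings → $13.85.
strawberries + salmon with both tight: 0.7762 servings and 2.866 servings → $12.97.
Cheapest feasible corner: $2.96.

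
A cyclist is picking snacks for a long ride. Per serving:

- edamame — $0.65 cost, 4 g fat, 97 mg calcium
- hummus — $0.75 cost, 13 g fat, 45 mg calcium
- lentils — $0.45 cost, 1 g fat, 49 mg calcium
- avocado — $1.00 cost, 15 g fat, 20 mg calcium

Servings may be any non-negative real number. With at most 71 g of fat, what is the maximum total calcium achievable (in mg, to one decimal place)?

Calcium per g fat: lentils 49, edamame 24.25, hummus 3.462, avocado 1.333.
With no serving limits, spend the whole fat allowance on lentils: 71 g / 1 g × 49 mg = 3479.0 mg.

3479.0 mg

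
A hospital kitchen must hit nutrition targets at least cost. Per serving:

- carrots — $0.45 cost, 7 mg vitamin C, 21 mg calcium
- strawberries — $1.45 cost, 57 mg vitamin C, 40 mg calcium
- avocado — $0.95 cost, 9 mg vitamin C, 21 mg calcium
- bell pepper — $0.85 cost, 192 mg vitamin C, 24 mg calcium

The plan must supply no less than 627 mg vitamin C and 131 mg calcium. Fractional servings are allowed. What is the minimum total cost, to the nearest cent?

With two linear requirements the optimum uses one or two foods; enumerate the corners.
carrots only: max(627/7, 131/21) = 89.57 servings → $40.31.
strawberries only: max(627/57, 131/40) = 11 servings → $15.95.
avocado only: max(627/9, 131/21) = 69.67 servings → $66.18.
bell pepper only: max(627/192, 131/24) = 5.458 servings → $4.64.
carrots + strawberries: the both-tight solution has a negative serving — not a feasible corner.
carrots + avocado with both targets exact would need a negative amount; discard.
carrots + bell pepper with both tight: 2.615 servings and 3.17 servings → $3.87.
strawberries + avocado: the both-tight solution has a negative serving — not a feasible corner.
strawberries + bell pepper with both tight: 1.601 servings and 2.79 servings → $4.69.
avocado + bell pepper with both tight: 2.648 servings and 3.142 servings → $5.19.
Cheapest feasible corner: $3.87.

$3.87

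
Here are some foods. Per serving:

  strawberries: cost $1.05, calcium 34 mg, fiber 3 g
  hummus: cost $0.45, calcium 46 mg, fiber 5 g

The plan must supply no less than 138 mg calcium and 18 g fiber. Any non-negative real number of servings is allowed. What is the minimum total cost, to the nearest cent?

$1.62

Compare the cost at each extreme point of the feasible region.
strawberries only: max(138/34, 18/3) = 6 servings → $6.30.
hummus only: max(138/46, 18/5) = 3.6 servings → $1.62.
strawberries + hummus: the both-tight solution has a negative serving — not a feasible corner.
Cheapest feasible corner: $1.62.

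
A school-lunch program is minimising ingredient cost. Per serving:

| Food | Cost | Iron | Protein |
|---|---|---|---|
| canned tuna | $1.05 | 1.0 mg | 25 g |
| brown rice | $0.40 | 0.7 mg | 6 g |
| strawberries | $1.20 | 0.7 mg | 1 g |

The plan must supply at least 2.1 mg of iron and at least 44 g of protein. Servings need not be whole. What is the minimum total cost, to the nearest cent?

An LP optimum is at a vertex; with two nutrient constraints at most two foods are used. Check each candidate.
canned tuna only: max(2.1/1.0, 44/25) = 2.1 servings → $2.21.
brown rice only: max(2.1/0.7, 44/6) = 7.333 servings → $2.93.
strawberries only: max(2.1/0.7, 44/1) = 44 servings → $52.80.
canned tuna + brown rice with both tight: 1.583 servings and 0.7391 servings → $1.96.
canned tuna + strawberries with both tight: 1.739 servings and 0.5152 servings → $2.44.
brown rice + strawberries with both targets exact would need a negative amount; discard.
So the least-cost plan costs $1.96.

$1.96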